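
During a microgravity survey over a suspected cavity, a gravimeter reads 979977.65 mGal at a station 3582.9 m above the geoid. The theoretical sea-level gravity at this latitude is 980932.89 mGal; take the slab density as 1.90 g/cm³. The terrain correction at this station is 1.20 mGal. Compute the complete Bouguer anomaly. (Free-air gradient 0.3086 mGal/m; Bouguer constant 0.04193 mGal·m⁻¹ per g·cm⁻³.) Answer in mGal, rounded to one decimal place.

Free-air correction = 0.3086 × 3582.9 = 1105.68 mGal
Free-air anomaly = 979977.65 − 980932.89 + (1105.68) = 150.44 mGal
Bouguer slab correction = 0.04193 × 1.90 × 3582.9 = 285.44 mGal
Simple Bouguer anomaly = 150.44 − (285.44) = -135.00 mGal
Complete Bouguer anomaly = -135.00 + 1.20 = -133.80 mGal

-133.8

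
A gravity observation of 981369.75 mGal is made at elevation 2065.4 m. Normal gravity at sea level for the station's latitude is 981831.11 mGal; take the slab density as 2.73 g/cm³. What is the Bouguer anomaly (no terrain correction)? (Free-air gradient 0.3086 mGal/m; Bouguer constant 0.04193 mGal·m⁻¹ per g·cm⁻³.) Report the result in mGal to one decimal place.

Free-air correction = 0.3086 × 2065.4 = 637.38 mGal
Free-air anomaly = 981369.75 − 981831.11 + (637.38) = 176.02 mGal
Bouguer slab correction = 0.04193 × 2.73 × 2065.4 = 236.42 mGal
Simple Bouguer anomaly = 176.02 − (236.42) = -60.40 mGal

-60.4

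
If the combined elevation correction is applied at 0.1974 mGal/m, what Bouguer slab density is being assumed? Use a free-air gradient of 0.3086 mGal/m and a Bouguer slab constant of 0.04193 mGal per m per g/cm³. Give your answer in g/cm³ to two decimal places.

2.65

0.1974 = 0.3086 − 0.04193 × ρ
ρ = (0.3086 − 0.1974) / 0.04193 = 2.65 g/cm³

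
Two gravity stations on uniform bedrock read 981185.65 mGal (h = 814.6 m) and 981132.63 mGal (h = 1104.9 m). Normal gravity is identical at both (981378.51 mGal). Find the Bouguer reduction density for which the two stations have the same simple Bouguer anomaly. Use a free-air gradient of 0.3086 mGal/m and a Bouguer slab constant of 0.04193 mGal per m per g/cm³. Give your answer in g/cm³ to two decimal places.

Δg_obs = 981132.63 − 981185.65 = -53.02 mGal over Δh = 1104.9 − 814.6 = 290.3 m
Equal Bouguer anomalies ⇒ Δg_obs + (0.3086 − 0.04193ρ)·Δh = 0
0.3086 − 0.04193ρ = −Δg_obs/Δh = 0.18264
ρ = (0.3086 − 0.18264) / 0.04193 = 3.00 g/cm³

3.00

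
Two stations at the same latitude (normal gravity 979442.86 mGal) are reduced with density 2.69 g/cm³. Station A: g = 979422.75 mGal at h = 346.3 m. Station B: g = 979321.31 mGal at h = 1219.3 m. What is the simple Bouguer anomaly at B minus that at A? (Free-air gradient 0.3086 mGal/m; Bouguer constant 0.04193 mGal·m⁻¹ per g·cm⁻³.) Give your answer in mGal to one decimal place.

Δg_SB(A) = 979422.75 − 979442.86 + 0.3086×346.3 − 0.04193×2.69×346.3 = 47.70 mGal
Δg_SB(B) = 979321.31 − 979442.86 + 0.3086×1219.3 − 0.04193×2.69×1219.3 = 117.20 mGal
Difference = 117.20 − (47.70) = 69.50 mGal

69.5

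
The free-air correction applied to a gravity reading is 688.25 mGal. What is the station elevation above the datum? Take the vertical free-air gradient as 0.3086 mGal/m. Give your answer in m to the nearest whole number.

h = 688.25 / 0.3086 = 2230.23 m

2230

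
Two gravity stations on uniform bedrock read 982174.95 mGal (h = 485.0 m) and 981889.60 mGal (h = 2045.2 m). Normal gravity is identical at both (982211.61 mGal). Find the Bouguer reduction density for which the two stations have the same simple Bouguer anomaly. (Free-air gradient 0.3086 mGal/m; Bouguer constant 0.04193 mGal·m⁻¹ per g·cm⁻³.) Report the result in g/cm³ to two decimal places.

3.00

Δg_obs = 981889.60 − 982174.95 = -285.35 mGal over Δh = 2045.2 − 485.0 = 1560.2 m
Equal Bouguer anomalies ⇒ Δg_obs + (0.3086 − 0.04193ρ)·Δh = 0
0.3086 − 0.04193ρ = −Δg_obs/Δh = 0.18289
ρ = (0.3086 − 0.18289) / 0.04193 = 3.00 g/cm³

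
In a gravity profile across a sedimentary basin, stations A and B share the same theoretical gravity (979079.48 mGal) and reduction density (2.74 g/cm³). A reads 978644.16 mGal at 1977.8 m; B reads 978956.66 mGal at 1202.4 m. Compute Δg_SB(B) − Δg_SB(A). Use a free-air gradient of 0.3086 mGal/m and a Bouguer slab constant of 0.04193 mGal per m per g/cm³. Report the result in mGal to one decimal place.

Δg_SB(A) = 978644.16 − 979079.48 + 0.3086×1977.8 − 0.04193×2.74×1977.8 = -52.20 mGal
Δg_SB(B) = 978956.66 − 979079.48 + 0.3086×1202.4 − 0.04193×2.74×1202.4 = 110.10 mGal
Difference = 110.10 − (-52.20) = 162.30 mGal

162.3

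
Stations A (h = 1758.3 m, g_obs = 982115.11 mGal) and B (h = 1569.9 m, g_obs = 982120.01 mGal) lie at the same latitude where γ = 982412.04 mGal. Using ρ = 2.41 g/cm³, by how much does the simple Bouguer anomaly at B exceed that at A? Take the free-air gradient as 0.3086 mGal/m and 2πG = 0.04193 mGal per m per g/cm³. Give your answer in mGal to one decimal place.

Δg_SB(A) = 982115.11 − 982412.04 + 0.3086×1758.3 − 0.04193×2.41×1758.3 = 68.00 mGal
Δg_SB(B) = 982120.01 − 982412.04 + 0.3086×1569.9 − 0.04193×2.41×1569.9 = 33.80 mGal
Difference = 33.80 − (68.00) = -34.20 mGal

-34.2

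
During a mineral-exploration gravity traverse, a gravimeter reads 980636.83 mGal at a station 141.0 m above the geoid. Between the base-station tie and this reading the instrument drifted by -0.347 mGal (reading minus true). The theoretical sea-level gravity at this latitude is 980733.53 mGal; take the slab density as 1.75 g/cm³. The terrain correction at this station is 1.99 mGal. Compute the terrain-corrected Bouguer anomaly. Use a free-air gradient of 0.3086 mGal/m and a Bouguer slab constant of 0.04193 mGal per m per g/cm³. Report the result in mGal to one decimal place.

Drift-corrected reading = 980636.83 − (-0.347) = 980637.177 mGal
Free-air correction = 0.3086 × 141.0 = 43.51 mGal
Free-air anomaly = 980637.177 − 980733.53 + (43.51) = -52.843 mGal
Bouguer slab correction = 0.04193 × 1.75 × 141.0 = 10.35 mGal
Simple Bouguer anomaly = -52.843 − (10.35) = -63.193 mGal
Complete Bouguer anomaly = -63.193 + 1.99 = -61.203 mGal

-61.2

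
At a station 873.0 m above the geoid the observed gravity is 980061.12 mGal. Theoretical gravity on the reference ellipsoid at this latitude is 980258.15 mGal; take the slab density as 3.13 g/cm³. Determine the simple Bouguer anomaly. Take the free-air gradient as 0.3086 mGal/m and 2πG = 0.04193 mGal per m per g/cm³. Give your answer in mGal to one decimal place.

-42.2

Free-air correction = 0.3086 × 873.0 = 269.41 mGal
Free-air anomaly = 980061.12 − 980258.15 + (269.41) = 72.38 mGal
Bouguer slab correction = 0.04193 × 3.13 × 873.0 = 114.57 mGal
Simple Bouguer anomaly = 72.38 − (114.57) = -42.19 mGal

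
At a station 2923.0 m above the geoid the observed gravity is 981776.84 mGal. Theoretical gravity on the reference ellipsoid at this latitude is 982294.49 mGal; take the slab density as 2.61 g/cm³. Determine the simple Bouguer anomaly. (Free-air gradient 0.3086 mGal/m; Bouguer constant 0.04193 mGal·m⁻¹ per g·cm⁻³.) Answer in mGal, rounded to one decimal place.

64.5

Free-air correction = 0.3086 × 2923.0 = 902.04 mGal
Free-air anomaly = 981776.84 − 982294.49 + (902.04) = 384.39 mGal
Bouguer slab correction = 0.04193 × 2.61 × 2923.0 = 319.89 mGal
Simple Bouguer anomaly = 384.39 − (319.89) = 64.50 mGal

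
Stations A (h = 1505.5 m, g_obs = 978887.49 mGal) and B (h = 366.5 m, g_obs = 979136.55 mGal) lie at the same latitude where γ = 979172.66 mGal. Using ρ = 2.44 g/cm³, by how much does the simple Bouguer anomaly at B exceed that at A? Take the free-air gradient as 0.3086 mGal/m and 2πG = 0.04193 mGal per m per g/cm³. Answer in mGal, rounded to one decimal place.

14.1

Δg_SB(A) = 978887.49 − 979172.66 + 0.3086×1505.5 − 0.04193×2.44×1505.5 = 25.40 mGal
Δg_SB(B) = 979136.55 − 979172.66 + 0.3086×366.5 − 0.04193×2.44×366.5 = 39.50 mGal
Difference = 39.50 − (25.40) = 14.10 mGal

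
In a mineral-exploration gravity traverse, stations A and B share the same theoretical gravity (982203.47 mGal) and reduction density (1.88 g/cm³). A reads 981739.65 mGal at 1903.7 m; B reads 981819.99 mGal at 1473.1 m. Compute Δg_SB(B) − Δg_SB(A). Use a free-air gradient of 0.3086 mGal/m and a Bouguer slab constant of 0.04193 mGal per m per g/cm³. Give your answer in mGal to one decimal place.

Δg_SB(A) = 981739.65 − 982203.47 + 0.3086×1903.7 − 0.04193×1.88×1903.7 = -26.40 mGal
Δg_SB(B) = 981819.99 − 982203.47 + 0.3086×1473.1 − 0.04193×1.88×1473.1 = -45.00 mGal
Difference = -45.00 − (-26.40) = -18.60 mGal

-18.6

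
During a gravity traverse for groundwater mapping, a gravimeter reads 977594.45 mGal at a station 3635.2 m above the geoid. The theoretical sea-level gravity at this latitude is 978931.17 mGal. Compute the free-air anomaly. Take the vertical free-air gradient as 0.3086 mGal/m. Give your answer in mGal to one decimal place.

Free-air correction = 0.3086 × 3635.2 = 1121.82 mGal
Free-air anomaly = 977594.45 − 978931.17 + (1121.82) = -214.90 mGal

-214.9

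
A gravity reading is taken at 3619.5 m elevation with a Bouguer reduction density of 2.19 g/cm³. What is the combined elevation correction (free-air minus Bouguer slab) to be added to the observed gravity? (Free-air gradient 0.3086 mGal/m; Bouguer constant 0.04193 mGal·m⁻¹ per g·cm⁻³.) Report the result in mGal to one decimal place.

Combined gradient = 0.3086 − 0.04193 × 2.19 = 0.2167733 mGal/m
Combined elevation correction = 0.2167733 × 3619.5 = 784.6 mGal

784.6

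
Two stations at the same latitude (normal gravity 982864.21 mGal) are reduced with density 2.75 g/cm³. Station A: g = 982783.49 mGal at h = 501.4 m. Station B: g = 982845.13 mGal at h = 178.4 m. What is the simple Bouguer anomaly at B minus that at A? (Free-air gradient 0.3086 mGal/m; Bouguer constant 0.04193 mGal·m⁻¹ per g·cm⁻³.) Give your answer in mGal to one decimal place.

Δg_SB(A) = 982783.49 − 982864.21 + 0.3086×501.4 − 0.04193×2.75×501.4 = 16.20 mGal
Δg_SB(B) = 982845.13 − 982864.21 + 0.3086×178.4 − 0.04193×2.75×178.4 = 15.40 mGal
Difference = 15.40 − (16.20) = -0.80 mGal

-0.8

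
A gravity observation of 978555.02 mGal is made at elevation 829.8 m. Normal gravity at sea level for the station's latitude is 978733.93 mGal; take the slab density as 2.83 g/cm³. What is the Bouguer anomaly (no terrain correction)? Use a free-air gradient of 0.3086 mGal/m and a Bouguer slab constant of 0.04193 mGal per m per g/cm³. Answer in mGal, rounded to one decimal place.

-21.3

Free-air correction = 0.3086 × 829.8 = 256.08 mGal
Free-air anomaly = 978555.02 − 978733.93 + (256.08) = 77.17 mGal
Bouguer slab correction = 0.04193 × 2.83 × 829.8 = 98.47 mGal
Simple Bouguer anomaly = 77.17 − (98.47) = -21.30 mGal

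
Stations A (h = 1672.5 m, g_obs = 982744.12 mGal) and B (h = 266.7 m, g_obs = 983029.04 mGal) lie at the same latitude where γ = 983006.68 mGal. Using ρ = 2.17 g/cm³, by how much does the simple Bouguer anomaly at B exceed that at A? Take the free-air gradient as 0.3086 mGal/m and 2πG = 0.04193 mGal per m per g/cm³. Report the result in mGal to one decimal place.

-21.0

Δg_SB(A) = 982744.12 − 983006.68 + 0.3086×1672.5 − 0.04193×2.17×1672.5 = 101.40 mGal
Δg_SB(B) = 983029.04 − 983006.68 + 0.3086×266.7 − 0.04193×2.17×266.7 = 80.40 mGal
Difference = 80.40 − (101.40) = -21.00 mGal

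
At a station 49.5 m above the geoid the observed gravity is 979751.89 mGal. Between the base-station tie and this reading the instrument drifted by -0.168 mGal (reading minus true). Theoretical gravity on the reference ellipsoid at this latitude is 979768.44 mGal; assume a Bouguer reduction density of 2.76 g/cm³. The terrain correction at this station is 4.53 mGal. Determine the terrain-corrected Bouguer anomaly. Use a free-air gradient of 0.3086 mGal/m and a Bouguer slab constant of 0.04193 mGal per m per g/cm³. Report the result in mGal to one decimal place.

Drift-corrected reading = 979751.89 − (-0.168) = 979752.058 mGal
Free-air correction = 0.3086 × 49.5 = 15.28 mGal
Free-air anomaly = 979752.058 − 979768.44 + (15.28) = -1.102 mGal
Bouguer slab correction = 0.04193 × 2.76 × 49.5 = 5.73 mGal
Simple Bouguer anomaly = -1.102 − (5.73) = -6.832 mGal
Complete Bouguer anomaly = -6.832 + 4.53 = -2.302 mGal

-2.3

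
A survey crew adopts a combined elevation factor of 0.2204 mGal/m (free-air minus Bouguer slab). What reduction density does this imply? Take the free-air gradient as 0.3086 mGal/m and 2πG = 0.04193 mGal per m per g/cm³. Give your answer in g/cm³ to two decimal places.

0.2204 = 0.3086 − 0.04193 × ρ
ρ = (0.3086 − 0.2204) / 0.04193 = 2.10 g/cm³

2.10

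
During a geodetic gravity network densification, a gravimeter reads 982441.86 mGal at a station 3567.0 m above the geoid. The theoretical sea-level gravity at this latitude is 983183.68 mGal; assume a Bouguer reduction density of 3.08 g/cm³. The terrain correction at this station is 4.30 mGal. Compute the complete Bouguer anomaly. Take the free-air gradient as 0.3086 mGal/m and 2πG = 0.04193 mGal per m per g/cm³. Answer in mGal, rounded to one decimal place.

-97.4

Free-air correction = 0.3086 × 3567.0 = 1100.78 mGal
Free-air anomaly = 982441.86 − 983183.68 + (1100.78) = 358.96 mGal
Bouguer slab correction = 0.04193 × 3.08 × 3567.0 = 460.66 mGal
Simple Bouguer anomaly = 358.96 − (460.66) = -101.70 mGal
Complete Bouguer anomaly = -101.70 + 4.30 = -97.40 mGal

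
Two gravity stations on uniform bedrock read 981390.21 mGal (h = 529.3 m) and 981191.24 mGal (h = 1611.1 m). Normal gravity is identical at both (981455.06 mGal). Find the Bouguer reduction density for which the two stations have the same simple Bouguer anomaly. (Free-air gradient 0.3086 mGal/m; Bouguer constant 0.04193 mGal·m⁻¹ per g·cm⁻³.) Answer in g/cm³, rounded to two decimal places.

2.97

Δg_obs = 981191.24 − 981390.21 = -198.97 mGal over Δh = 1611.1 − 529.3 = 1081.8 m
Equal Bouguer anomalies ⇒ Δg_obs + (0.3086 − 0.04193ρ)·Δh = 0
0.3086 − 0.04193ρ = −Δg_obs/Δh = 0.18392
ρ = (0.3086 − 0.18392) / 0.04193 = 2.97 g/cm³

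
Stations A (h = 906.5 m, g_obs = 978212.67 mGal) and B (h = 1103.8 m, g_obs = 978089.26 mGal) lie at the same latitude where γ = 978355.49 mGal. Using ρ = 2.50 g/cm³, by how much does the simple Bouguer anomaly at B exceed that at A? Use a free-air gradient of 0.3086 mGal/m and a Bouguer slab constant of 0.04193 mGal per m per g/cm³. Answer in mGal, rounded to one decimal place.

Δg_SB(A) = 978212.67 − 978355.49 + 0.3086×906.5 − 0.04193×2.50×906.5 = 41.90 mGal
Δg_SB(B) = 978089.26 − 978355.49 + 0.3086×1103.8 − 0.04193×2.50×1103.8 = -41.30 mGal
Difference = -41.30 − (41.90) = -83.20 mGal

-83.2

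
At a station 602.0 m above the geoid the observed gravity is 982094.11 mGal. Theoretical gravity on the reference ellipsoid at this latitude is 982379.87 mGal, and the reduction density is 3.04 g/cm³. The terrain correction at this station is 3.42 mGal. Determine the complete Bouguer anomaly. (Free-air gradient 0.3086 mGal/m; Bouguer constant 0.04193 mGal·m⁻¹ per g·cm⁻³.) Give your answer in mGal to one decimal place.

Free-air correction = 0.3086 × 602.0 = 185.78 mGal
Free-air anomaly = 982094.11 − 982379.87 + (185.78) = -99.98 mGal
Bouguer slab correction = 0.04193 × 3.04 × 602.0 = 76.74 mGal
Simple Bouguer anomaly = -99.98 − (76.74) = -176.72 mGal
Complete Bouguer anomaly = -176.72 + 3.42 = -173.30 mGal

-173.3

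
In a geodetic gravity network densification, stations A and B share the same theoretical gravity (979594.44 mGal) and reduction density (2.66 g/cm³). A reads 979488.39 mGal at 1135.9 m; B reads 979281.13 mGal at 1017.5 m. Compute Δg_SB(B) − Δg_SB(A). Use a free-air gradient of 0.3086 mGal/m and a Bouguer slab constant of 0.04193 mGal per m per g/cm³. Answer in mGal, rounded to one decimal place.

Δg_SB(A) = 979488.39 − 979594.44 + 0.3086×1135.9 − 0.04193×2.66×1135.9 = 117.80 mGal
Δg_SB(B) = 979281.13 − 979594.44 + 0.3086×1017.5 − 0.04193×2.66×1017.5 = -112.80 mGal
Difference = -112.80 − (117.80) = -230.60 mGal

-230.6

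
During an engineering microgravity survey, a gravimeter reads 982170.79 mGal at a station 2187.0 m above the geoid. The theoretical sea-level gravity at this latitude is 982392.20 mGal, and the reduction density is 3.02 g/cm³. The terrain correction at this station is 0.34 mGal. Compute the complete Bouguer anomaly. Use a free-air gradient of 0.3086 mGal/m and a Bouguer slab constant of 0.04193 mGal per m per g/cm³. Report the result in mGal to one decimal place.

Free-air correction = 0.3086 × 2187.0 = 674.91 mGal
Free-air anomaly = 982170.79 − 982392.20 + (674.91) = 453.50 mGal
Bouguer slab correction = 0.04193 × 3.02 × 2187.0 = 276.94 mGal
Simple Bouguer anomaly = 453.50 − (276.94) = 176.56 mGal
Complete Bouguer anomaly = 176.56 + 0.34 = 176.90 mGal

176.9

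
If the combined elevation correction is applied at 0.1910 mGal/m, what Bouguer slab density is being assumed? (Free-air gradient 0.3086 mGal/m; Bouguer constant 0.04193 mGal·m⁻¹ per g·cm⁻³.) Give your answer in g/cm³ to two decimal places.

0.1910 = 0.3086 − 0.04193 × ρ
ρ = (0.3086 − 0.1910) / 0.04193 = 2.80 g/cm³

2.80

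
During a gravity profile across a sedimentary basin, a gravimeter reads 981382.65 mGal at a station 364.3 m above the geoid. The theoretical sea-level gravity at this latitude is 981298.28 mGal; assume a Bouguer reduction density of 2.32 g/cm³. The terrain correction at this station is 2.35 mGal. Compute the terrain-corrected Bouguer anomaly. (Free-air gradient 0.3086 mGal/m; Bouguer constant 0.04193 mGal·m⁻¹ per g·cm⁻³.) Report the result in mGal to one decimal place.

163.7

Free-air correction = 0.3086 × 364.3 = 112.42 mGal
Free-air anomaly = 981382.65 − 981298.28 + (112.42) = 196.79 mGal
Bouguer slab correction = 0.04193 × 2.32 × 364.3 = 35.44 mGal
Simple Bouguer anomaly = 196.79 − (35.44) = 161.35 mGal
Complete Bouguer anomaly = 161.35 + 2.35 = 163.70 mGal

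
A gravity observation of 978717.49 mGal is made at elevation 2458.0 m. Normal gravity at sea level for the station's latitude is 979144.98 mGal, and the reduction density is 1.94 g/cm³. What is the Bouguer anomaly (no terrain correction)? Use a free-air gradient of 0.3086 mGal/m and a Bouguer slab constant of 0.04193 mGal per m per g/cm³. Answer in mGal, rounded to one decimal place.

131.1

Free-air correction = 0.3086 × 2458.0 = 758.54 mGal
Free-air anomaly = 978717.49 − 979144.98 + (758.54) = 331.05 mGal
Bouguer slab correction = 0.04193 × 1.94 × 2458.0 = 199.94 mGal
Simple Bouguer anomaly = 331.05 − (199.94) = 131.11 mGal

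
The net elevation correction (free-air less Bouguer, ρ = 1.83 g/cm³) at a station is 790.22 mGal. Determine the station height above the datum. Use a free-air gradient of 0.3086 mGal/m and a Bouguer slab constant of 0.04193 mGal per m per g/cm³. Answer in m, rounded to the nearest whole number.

3408

Combined gradient = 0.3086 − 0.04193 × 1.83 = 0.2318681 mGal/m
h = 790.22 / 0.2318681 = 3408.06 m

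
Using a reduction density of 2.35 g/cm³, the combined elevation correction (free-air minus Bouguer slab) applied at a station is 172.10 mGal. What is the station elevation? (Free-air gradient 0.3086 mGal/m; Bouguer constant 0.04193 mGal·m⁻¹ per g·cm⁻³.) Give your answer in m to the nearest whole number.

819

Combined gradient = 0.3086 − 0.04193 × 2.35 = 0.2100645 mGal/m
h = 172.10 / 0.2100645 = 819.27 m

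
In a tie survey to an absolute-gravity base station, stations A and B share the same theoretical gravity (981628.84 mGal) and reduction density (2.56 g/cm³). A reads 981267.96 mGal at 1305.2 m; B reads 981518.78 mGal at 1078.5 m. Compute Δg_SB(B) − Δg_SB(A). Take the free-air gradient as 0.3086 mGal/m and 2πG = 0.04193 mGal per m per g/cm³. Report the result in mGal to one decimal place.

Δg_SB(A) = 981267.96 − 981628.84 + 0.3086×1305.2 − 0.04193×2.56×1305.2 = -98.20 mGal
Δg_SB(B) = 981518.78 − 981628.84 + 0.3086×1078.5 − 0.04193×2.56×1078.5 = 107.00 mGal
Difference = 107.00 − (-98.20) = 205.20 mGal

205.2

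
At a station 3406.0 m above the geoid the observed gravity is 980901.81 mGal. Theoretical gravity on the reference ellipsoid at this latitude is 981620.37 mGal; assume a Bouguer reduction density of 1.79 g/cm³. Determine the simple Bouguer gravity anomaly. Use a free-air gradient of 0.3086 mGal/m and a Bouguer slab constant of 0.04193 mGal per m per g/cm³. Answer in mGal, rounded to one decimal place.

Free-air correction = 0.3086 × 3406.0 = 1051.09 mGal
Free-air anomaly = 980901.81 − 981620.37 + (1051.09) = 332.53 mGal
Bouguer slab correction = 0.04193 × 1.79 × 3406.0 = 255.64 mGal
Simple Bouguer anomaly = 332.53 − (255.64) = 76.89 mGal

76.9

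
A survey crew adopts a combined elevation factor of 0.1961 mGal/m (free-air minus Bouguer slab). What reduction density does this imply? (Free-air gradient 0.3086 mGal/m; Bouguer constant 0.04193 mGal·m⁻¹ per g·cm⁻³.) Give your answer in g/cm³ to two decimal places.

0.1961 = 0.3086 − 0.04193 × ρ
ρ = (0.3086 − 0.1961) / 0.04193 = 2.68 g/cm³

2.68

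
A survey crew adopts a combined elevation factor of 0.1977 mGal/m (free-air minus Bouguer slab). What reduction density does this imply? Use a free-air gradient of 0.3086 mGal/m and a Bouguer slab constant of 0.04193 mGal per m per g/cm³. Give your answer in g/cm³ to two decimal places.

2.64

0.1977 = 0.3086 − 0.04193 × ρ
ρ = (0.3086 − 0.1977) / 0.04193 = 2.64 g/cm³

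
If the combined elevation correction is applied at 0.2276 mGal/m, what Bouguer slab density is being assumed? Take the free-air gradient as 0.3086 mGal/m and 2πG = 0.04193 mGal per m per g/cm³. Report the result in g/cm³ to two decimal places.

0.2276 = 0.3086 − 0.04193 × ρ
ρ = (0.3086 − 0.2276) / 0.04193 = 1.93 g/cm³

1.93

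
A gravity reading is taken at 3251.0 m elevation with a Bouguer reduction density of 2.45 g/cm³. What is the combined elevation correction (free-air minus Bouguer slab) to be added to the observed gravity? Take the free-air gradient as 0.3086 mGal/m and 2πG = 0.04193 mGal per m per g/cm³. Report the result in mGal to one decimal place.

669.3

Combined gradient = 0.3086 − 0.04193 × 2.45 = 0.2058715 mGal/m
Combined elevation correction = 0.2058715 × 3251.0 = 669.3 mGal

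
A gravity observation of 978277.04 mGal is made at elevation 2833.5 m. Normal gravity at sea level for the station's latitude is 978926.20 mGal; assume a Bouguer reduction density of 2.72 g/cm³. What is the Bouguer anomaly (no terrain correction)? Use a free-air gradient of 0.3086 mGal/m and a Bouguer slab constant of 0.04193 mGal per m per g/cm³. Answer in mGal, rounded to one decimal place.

-97.9

Free-air correction = 0.3086 × 2833.5 = 874.42 mGal
Free-air anomaly = 978277.04 − 978926.20 + (874.42) = 225.26 mGal
Bouguer slab correction = 0.04193 × 2.72 × 2833.5 = 323.16 mGal
Simple Bouguer anomaly = 225.26 − (323.16) = -97.90 mGal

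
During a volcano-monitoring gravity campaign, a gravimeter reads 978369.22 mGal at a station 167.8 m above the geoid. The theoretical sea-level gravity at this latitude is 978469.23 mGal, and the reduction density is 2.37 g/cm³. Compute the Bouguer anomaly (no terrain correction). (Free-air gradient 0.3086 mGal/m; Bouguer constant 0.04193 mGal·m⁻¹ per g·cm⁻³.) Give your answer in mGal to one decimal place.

Free-air correction = 0.3086 × 167.8 = 51.78 mGal
Free-air anomaly = 978369.22 − 978469.23 + (51.78) = -48.23 mGal
Bouguer slab correction = 0.04193 × 2.37 × 167.8 = 16.67 mGal
Simple Bouguer anomaly = -48.23 − (16.67) = -64.90 mGal

-64.9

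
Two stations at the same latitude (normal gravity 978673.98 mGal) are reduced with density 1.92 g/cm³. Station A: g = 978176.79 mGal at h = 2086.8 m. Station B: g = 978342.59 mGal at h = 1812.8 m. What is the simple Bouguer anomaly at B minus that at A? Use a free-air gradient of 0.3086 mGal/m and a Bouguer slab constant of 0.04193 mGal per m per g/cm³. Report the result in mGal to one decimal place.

103.3

Δg_SB(A) = 978176.79 − 978673.98 + 0.3086×2086.8 − 0.04193×1.92×2086.8 = -21.20 mGal
Δg_SB(B) = 978342.59 − 978673.98 + 0.3086×1812.8 − 0.04193×1.92×1812.8 = 82.10 mGal
Difference = 82.10 − (-21.20) = 103.30 mGal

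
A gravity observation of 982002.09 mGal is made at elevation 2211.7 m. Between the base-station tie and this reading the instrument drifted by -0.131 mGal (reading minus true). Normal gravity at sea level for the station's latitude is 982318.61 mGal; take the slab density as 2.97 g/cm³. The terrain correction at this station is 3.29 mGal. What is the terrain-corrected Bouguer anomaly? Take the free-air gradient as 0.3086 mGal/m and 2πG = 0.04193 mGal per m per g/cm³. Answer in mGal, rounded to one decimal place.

94.0

Drift-corrected reading = 982002.09 − (-0.131) = 982002.221 mGal
Free-air correction = 0.3086 × 2211.7 = 682.53 mGal
Free-air anomaly = 982002.221 − 982318.61 + (682.53) = 366.141 mGal
Bouguer slab correction = 0.04193 × 2.97 × 2211.7 = 275.43 mGal
Simple Bouguer anomaly = 366.141 − (275.43) = 90.711 mGal
Complete Bouguer anomaly = 90.711 + 3.29 = 94.001 mGal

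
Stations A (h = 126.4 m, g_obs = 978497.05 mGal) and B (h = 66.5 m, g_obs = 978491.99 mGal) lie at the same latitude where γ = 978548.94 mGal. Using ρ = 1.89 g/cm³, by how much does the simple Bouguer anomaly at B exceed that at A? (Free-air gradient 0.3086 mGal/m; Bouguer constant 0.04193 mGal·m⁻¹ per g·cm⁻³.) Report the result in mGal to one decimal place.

-18.8

Δg_SB(A) = 978497.05 − 978548.94 + 0.3086×126.4 − 0.04193×1.89×126.4 = -22.90 mGal
Δg_SB(B) = 978491.99 − 978548.94 + 0.3086×66.5 − 0.04193×1.89×66.5 = -41.70 mGal
Difference = -41.70 − (-22.90) = -18.80 mGal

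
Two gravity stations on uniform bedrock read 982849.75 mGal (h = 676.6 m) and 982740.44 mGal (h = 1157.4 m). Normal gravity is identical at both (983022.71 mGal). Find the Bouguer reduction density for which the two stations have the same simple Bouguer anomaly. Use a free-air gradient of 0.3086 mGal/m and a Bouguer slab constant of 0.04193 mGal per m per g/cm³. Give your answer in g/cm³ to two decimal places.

Δg_obs = 982740.44 − 982849.75 = -109.31 mGal over Δh = 1157.4 − 676.6 = 480.8 m
Equal Bouguer anomalies ⇒ Δg_obs + (0.3086 − 0.04193ρ)·Δh = 0
0.3086 − 0.04193ρ = −Δg_obs/Δh = 0.22735
ρ = (0.3086 − 0.22735) / 0.04193 = 1.94 g/cm³

1.94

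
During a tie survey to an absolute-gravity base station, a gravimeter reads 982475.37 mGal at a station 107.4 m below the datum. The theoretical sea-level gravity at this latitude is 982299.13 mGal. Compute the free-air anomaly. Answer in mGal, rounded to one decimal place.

Free-air correction = 0.3086 × -107.4 = -33.14 mGal
Free-air anomaly = 982475.37 − 982299.13 + (-33.14) = 143.10 mGal

143.1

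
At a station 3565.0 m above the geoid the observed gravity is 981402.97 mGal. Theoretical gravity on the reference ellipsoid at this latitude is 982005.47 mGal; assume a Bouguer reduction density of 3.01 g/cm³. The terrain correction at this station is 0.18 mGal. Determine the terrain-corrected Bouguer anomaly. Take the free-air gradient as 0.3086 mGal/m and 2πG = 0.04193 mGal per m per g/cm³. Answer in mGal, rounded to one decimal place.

Free-air correction = 0.3086 × 3565.0 = 1100.16 mGal
Free-air anomaly = 981402.97 − 982005.47 + (1100.16) = 497.66 mGal
Bouguer slab correction = 0.04193 × 3.01 × 3565.0 = 449.94 mGal
Simple Bouguer anomaly = 497.66 − (449.94) = 47.72 mGal
Complete Bouguer anomaly = 47.72 + 0.18 = 47.90 mGal

47.9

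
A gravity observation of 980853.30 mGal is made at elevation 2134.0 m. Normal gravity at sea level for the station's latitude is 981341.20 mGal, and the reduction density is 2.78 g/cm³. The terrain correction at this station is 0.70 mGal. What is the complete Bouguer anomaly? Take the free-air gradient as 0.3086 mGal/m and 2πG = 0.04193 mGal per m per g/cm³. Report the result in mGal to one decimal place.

Free-air correction = 0.3086 × 2134.0 = 658.55 mGal
Free-air anomaly = 980853.30 − 981341.20 + (658.55) = 170.65 mGal
Bouguer slab correction = 0.04193 × 2.78 × 2134.0 = 248.75 mGal
Simple Bouguer anomaly = 170.65 − (248.75) = -78.10 mGal
Complete Bouguer anomaly = -78.10 + 0.70 = -77.40 mGal

-77.4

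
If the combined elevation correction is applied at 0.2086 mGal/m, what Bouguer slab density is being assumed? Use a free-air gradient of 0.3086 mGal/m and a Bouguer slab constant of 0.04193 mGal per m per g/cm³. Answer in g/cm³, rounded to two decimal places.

0.2086 = 0.3086 − 0.04193 × ρ
ρ = (0.3086 − 0.2086) / 0.04193 = 2.38 g/cm³

2.38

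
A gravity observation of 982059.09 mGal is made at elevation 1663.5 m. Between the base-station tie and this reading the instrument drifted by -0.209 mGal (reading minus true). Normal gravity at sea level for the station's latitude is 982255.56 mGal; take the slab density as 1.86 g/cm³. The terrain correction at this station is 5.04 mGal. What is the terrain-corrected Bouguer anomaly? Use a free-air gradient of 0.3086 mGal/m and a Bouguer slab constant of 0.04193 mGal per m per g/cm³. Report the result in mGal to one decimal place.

Drift-corrected reading = 982059.09 − (-0.209) = 982059.299 mGal
Free-air correction = 0.3086 × 1663.5 = 513.36 mGal
Free-air anomaly = 982059.299 − 982255.56 + (513.36) = 317.099 mGal
Bouguer slab correction = 0.04193 × 1.86 × 1663.5 = 129.74 mGal
Simple Bouguer anomaly = 317.099 − (129.74) = 187.359 mGal
Complete Bouguer anomaly = 187.359 + 5.04 = 192.399 mGal

192.4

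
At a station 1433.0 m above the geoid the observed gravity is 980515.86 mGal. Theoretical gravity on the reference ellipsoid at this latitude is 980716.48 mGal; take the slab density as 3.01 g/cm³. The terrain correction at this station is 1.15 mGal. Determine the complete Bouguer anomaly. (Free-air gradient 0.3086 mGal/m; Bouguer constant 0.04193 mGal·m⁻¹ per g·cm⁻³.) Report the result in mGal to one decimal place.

Free-air correction = 0.3086 × 1433.0 = 442.22 mGal
Free-air anomaly = 980515.86 − 980716.48 + (442.22) = 241.60 mGal
Bouguer slab correction = 0.04193 × 3.01 × 1433.0 = 180.86 mGal
Simple Bouguer anomaly = 241.60 − (180.86) = 60.74 mGal
Complete Bouguer anomaly = 60.74 + 1.15 = 61.89 mGal

61.9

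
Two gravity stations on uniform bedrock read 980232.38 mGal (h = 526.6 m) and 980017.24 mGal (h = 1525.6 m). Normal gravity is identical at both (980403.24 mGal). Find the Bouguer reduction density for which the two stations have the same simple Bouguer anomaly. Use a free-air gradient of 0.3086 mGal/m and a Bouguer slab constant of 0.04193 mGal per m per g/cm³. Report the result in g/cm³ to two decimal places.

2.22

Δg_obs = 980017.24 − 980232.38 = -215.14 mGal over Δh = 1525.6 − 526.6 = 999.0 m
Equal Bouguer anomalies ⇒ Δg_obs + (0.3086 − 0.04193ρ)·Δh = 0
0.3086 − 0.04193ρ = −Δg_obs/Δh = 0.21536
ρ = (0.3086 − 0.21536) / 0.04193 = 2.22 g/cm³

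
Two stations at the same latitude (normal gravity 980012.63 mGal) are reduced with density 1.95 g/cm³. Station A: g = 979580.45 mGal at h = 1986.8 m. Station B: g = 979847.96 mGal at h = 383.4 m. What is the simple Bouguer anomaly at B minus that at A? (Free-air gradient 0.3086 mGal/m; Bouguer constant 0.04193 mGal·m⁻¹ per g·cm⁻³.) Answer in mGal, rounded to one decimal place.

Δg_SB(A) = 979580.45 − 980012.63 + 0.3086×1986.8 − 0.04193×1.95×1986.8 = 18.50 mGal
Δg_SB(B) = 979847.96 − 980012.63 + 0.3086×383.4 − 0.04193×1.95×383.4 = -77.70 mGal
Difference = -77.70 − (18.50) = -96.20 mGal

-96.2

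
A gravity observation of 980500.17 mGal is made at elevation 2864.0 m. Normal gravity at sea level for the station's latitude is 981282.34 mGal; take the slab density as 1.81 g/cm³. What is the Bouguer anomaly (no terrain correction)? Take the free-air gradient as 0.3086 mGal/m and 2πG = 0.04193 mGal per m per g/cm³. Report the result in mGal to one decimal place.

Free-air correction = 0.3086 × 2864.0 = 883.83 mGal
Free-air anomaly = 980500.17 − 981282.34 + (883.83) = 101.66 mGal
Bouguer slab correction = 0.04193 × 1.81 × 2864.0 = 217.36 mGal
Simple Bouguer anomaly = 101.66 − (217.36) = -115.70 mGal

-115.7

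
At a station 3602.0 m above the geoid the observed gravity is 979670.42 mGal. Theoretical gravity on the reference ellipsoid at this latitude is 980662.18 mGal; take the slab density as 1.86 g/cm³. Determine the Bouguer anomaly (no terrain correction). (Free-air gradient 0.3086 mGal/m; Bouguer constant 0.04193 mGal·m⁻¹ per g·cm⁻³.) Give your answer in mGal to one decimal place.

-161.1

Free-air correction = 0.3086 × 3602.0 = 1111.58 mGal
Free-air anomaly = 979670.42 − 980662.18 + (1111.58) = 119.82 mGal
Bouguer slab correction = 0.04193 × 1.86 × 3602.0 = 280.92 mGal
Simple Bouguer anomaly = 119.82 − (280.92) = -161.10 mGal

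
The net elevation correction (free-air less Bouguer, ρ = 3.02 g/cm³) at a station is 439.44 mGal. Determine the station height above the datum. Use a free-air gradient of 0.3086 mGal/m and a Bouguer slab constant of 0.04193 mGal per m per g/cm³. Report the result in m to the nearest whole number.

2415

Combined gradient = 0.3086 − 0.04193 × 3.02 = 0.1819714 mGal/m
h = 439.44 / 0.1819714 = 2414.88 m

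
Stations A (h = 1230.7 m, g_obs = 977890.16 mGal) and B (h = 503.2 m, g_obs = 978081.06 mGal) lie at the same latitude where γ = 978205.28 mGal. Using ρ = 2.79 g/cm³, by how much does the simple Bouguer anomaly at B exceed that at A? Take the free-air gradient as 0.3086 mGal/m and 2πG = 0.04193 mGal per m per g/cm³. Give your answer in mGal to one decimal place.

Δg_SB(A) = 977890.16 − 978205.28 + 0.3086×1230.7 − 0.04193×2.79×1230.7 = -79.30 mGal
Δg_SB(B) = 978081.06 − 978205.28 + 0.3086×503.2 − 0.04193×2.79×503.2 = -27.80 mGal
Difference = -27.80 − (-79.30) = 51.50 mGal

51.5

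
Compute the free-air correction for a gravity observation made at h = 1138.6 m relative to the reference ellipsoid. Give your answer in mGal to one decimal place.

351.4

Free-air correction = 0.3086 × 1138.6 = 351.4 mGal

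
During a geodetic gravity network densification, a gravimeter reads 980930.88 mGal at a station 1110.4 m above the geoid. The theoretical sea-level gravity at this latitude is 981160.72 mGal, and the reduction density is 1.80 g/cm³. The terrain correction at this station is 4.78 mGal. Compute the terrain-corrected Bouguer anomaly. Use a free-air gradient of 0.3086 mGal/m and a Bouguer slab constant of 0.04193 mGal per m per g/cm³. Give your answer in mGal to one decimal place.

Free-air correction = 0.3086 × 1110.4 = 342.67 mGal
Free-air anomaly = 980930.88 − 981160.72 + (342.67) = 112.83 mGal
Bouguer slab correction = 0.04193 × 1.80 × 1110.4 = 83.81 mGal
Simple Bouguer anomaly = 112.83 − (83.81) = 29.02 mGal
Complete Bouguer anomaly = 29.02 + 4.78 = 33.80 mGal

33.8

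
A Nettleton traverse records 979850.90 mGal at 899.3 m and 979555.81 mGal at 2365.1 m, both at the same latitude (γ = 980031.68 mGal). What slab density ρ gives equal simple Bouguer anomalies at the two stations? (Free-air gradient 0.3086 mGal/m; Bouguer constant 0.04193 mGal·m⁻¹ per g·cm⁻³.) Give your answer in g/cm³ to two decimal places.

2.56

Δg_obs = 979555.81 − 979850.90 = -295.09 mGal over Δh = 2365.1 − 899.3 = 1465.8 m
Equal Bouguer anomalies ⇒ Δg_obs + (0.3086 − 0.04193ρ)·Δh = 0
0.3086 − 0.04193ρ = −Δg_obs/Δh = 0.20132
ρ = (0.3086 − 0.20132) / 0.04193 = 2.56 g/cm³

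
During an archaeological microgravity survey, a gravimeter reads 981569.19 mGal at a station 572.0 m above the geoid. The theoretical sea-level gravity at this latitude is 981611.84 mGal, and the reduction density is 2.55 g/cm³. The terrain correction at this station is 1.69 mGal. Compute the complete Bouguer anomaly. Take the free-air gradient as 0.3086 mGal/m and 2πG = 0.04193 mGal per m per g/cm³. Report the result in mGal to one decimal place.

74.4

Free-air correction = 0.3086 × 572.0 = 176.52 mGal
Free-air anomaly = 981569.19 − 981611.84 + (176.52) = 133.87 mGal
Bouguer slab correction = 0.04193 × 2.55 × 572.0 = 61.16 mGal
Simple Bouguer anomaly = 133.87 − (61.16) = 72.71 mGal
Complete Bouguer anomaly = 72.71 + 1.69 = 74.40 mGal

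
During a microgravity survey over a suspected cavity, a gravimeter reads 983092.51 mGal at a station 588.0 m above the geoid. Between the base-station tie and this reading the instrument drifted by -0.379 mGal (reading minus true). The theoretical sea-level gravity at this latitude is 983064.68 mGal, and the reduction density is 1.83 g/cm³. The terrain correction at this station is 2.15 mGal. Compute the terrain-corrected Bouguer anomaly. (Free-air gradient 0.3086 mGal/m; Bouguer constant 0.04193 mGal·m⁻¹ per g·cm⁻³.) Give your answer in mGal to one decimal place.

166.7

Drift-corrected reading = 983092.51 − (-0.379) = 983092.889 mGal
Free-air correction = 0.3086 × 588.0 = 181.46 mGal
Free-air anomaly = 983092.889 − 983064.68 + (181.46) = 209.669 mGal
Bouguer slab correction = 0.04193 × 1.83 × 588.0 = 45.12 mGal
Simple Bouguer anomaly = 209.669 − (45.12) = 164.549 mGal
Complete Bouguer anomaly = 164.549 + 2.15 = 166.699 mGal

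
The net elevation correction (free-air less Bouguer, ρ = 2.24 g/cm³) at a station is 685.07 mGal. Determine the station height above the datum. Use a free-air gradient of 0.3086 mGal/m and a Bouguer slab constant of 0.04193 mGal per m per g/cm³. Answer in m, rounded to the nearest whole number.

3191

Combined gradient = 0.3086 − 0.04193 × 2.24 = 0.2146768 mGal/m
h = 685.07 / 0.2146768 = 3191.17 m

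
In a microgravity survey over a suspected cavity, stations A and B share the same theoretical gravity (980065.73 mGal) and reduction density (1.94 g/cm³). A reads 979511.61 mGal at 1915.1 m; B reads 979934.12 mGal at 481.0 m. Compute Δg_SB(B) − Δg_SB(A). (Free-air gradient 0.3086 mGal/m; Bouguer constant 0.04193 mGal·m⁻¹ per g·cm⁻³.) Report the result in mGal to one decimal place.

Δg_SB(A) = 979511.61 − 980065.73 + 0.3086×1915.1 − 0.04193×1.94×1915.1 = -118.90 mGal
Δg_SB(B) = 979934.12 − 980065.73 + 0.3086×481.0 − 0.04193×1.94×481.0 = -22.30 mGal
Difference = -22.30 − (-118.90) = 96.60 mGal

96.6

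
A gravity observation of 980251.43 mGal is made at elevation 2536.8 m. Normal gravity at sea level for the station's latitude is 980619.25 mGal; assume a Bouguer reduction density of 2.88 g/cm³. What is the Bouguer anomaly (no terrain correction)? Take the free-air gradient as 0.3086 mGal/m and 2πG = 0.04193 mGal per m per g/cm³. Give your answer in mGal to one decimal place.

108.7

Free-air correction = 0.3086 × 2536.8 = 782.86 mGal
Free-air anomaly = 980251.43 − 980619.25 + (782.86) = 415.04 mGal
Bouguer slab correction = 0.04193 × 2.88 × 2536.8 = 306.34 mGal
Simple Bouguer anomaly = 415.04 − (306.34) = 108.70 mGal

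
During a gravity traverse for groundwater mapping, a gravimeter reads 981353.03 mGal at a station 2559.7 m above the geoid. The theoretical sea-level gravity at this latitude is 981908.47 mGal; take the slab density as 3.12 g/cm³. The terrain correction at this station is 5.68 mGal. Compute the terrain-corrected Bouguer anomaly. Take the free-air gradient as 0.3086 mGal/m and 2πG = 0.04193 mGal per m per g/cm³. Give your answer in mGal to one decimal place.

Free-air correction = 0.3086 × 2559.7 = 789.92 mGal
Free-air anomaly = 981353.03 − 981908.47 + (789.92) = 234.48 mGal
Bouguer slab correction = 0.04193 × 3.12 × 2559.7 = 334.86 mGal
Simple Bouguer anomaly = 234.48 − (334.86) = -100.38 mGal
Complete Bouguer anomaly = -100.38 + 5.68 = -94.70 mGal

-94.7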